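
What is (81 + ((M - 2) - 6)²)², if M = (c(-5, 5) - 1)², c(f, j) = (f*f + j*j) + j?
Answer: 71513153337025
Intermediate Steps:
c(f, j) = j + f² + j² (c(f, j) = (f² + j²) + j = j + f² + j²)
M = 2916 (M = ((5 + (-5)² + 5²) - 1)² = ((5 + 25 + 25) - 1)² = (55 - 1)² = 54² = 2916)
(81 + ((M - 2) - 6)²)² = (81 + ((2916 - 2) - 6)²)² = (81 + (2914 - 6)²)² = (81 + 2908²)² = (81 + 8456464)² = 8456545² = 71513153337025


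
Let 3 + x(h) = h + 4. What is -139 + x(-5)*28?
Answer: -251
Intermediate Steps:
x(h) = 1 + h (x(h) = -3 + (h + 4) = -3 + (4 + h) = 1 + h)
-139 + x(-5)*28 = -139 + (1 - 5)*28 = -139 - 4*28 = -139 - 112 = -251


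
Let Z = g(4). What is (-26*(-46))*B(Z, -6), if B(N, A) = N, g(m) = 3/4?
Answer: 897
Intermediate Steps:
g(m) = ¾ (g(m) = 3*(¼) = ¾)
Z = ¾ ≈ 0.75000
(-26*(-46))*B(Z, -6) = -26*(-46)*(¾) = 1196*(¾) = 897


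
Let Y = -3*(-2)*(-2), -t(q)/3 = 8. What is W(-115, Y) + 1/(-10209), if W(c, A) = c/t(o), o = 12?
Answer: 391337/81672 ≈ 4.7916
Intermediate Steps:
t(q) = -24 (t(q) = -3*8 = -24)
Y = -12 (Y = 6*(-2) = -12)
W(c, A) = -c/24 (W(c, A) = c/(-24) = c*(-1/24) = -c/24)
W(-115, Y) + 1/(-10209) = -1/24*(-115) + 1/(-10209) = 115/24 - 1/10209 = 391337/81672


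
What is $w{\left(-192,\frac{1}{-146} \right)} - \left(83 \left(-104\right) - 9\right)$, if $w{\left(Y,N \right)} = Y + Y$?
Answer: $8257$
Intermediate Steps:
$w{\left(Y,N \right)} = 2 Y$
$w{\left(-192,\frac{1}{-146} \right)} - \left(83 \left(-104\right) - 9\right) = 2 \left(-192\right) - \left(83 \left(-104\right) - 9\right) = -384 - \left(-8632 - 9\right) = -384 - -8641 = -384 + 8641 = 8257$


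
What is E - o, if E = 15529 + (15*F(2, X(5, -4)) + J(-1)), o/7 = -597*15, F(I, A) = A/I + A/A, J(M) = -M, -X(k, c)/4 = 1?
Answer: 78200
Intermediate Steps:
X(k, c) = -4 (X(k, c) = -4*1 = -4)
F(I, A) = 1 + A/I (F(I, A) = A/I + 1 = 1 + A/I)
o = -62685 (o = 7*(-597*15) = 7*(-8955) = -62685)
E = 15515 (E = 15529 + (15*((-4 + 2)/2) - 1*(-1)) = 15529 + (15*((½)*(-2)) + 1) = 15529 + (15*(-1) + 1) = 15529 + (-15 + 1) = 15529 - 14 = 15515)
E - o = 15515 - 1*(-62685) = 15515 + 62685 = 78200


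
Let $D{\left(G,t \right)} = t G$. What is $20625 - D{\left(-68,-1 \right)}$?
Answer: $20557$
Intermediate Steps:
$D{\left(G,t \right)} = G t$
$20625 - D{\left(-68,-1 \right)} = 20625 - \left(-68\right) \left(-1\right) = 20625 - 68 = 20557$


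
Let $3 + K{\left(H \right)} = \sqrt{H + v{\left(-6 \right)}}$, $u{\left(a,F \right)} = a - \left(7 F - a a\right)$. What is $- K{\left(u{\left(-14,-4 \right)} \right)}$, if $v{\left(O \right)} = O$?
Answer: $3 - 2 \sqrt{51} \approx -11.283$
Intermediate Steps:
$u{\left(a,F \right)} = a + a^{2} - 7 F$ ($u{\left(a,F \right)} = a - \left(- a^{2} + 7 F\right) = a + a^{2} - 7 F$)
$K{\left(H \right)} = -3 + \sqrt{-6 + H}$ ($K{\left(H \right)} = -3 + \sqrt{H - 6} = -3 + \sqrt{-6 + H}$)
$- K{\left(u{\left(-14,-4 \right)} \right)} = - (-3 + \sqrt{-6 - \left(-14 - 196\right)}) = - (-3 + \sqrt{-6 + \left(-14 + 196 + 28\right)}) = - (-3 + \sqrt{-6 + 210}) = - (-3 + \sqrt{204}) = - (-3 + 2 \sqrt{51}) = 3 - 2 \sqrt{51}$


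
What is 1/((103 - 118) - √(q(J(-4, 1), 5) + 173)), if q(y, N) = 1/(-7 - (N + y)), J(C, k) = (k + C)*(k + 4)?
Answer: -9/31 + 2*√390/155 ≈ -0.035504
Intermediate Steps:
J(C, k) = (4 + k)*(C + k) (J(C, k) = (C + k)*(4 + k) = (4 + k)*(C + k))
q(y, N) = 1/(-7 - N - y) (q(y, N) = 1/(-7 + (-N - y)) = 1/(-7 - N - y))
1/((103 - 118) - √(q(J(-4, 1), 5) + 173)) = 1/((103 - 118) - √(-1/(7 + 5 + (1² + 4*(-4) + 4*1 - 4*1)) + 173)) = 1/(-15 - √(-1/(7 + 5 + (1 - 16 + 4 - 4)) + 173)) = 1/(-15 - √(-1/(7 + 5 - 15) + 173)) = 1/(-15 - √(-1/(-3) + 173)) = 1/(-15 - √(-1*(-⅓) + 173)) = 1/(-15 - √(⅓ + 173)) = 1/(-15 - √(520/3)) = 1/(-15 - 2*√390/3)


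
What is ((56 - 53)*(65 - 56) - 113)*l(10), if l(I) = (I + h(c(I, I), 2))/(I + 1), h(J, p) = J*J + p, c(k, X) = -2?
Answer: -1376/11 ≈ -125.09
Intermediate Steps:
h(J, p) = p + J**2 (h(J, p) = J**2 + p = p + J**2)
l(I) = (6 + I)/(1 + I) (l(I) = (I + (2 + (-2)**2))/(I + 1) = (I + (2 + 4))/(1 + I) = (I + 6)/(1 + I) = (6 + I)/(1 + I))
((56 - 53)*(65 - 56) - 113)*l(10) = ((56 - 53)*(65 - 56) - 113)*((6 + 10)/(1 + 10)) = (3*9 - 113)*(16/11) = (27 - 113)*((1/11)*16) = -86*16/11 = -1376/11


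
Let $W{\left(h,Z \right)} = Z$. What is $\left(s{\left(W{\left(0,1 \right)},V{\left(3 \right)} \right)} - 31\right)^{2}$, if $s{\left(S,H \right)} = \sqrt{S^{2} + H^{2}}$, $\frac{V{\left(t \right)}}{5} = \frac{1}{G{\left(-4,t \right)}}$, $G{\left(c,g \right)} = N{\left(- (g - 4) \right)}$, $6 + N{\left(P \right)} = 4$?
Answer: $\frac{\left(62 - \sqrt{29}\right)^{2}}{4} \approx 801.31$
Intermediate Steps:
$N{\left(P \right)} = -2$ ($N{\left(P \right)} = -6 + 4 = -2$)
$G{\left(c,g \right)} = -2$
$V{\left(t \right)} = - \frac{5}{2}$ ($V{\left(t \right)} = \frac{5}{-2} = 5 \left(- \frac{1}{2}\right) = - \frac{5}{2}$)
$s{\left(S,H \right)} = \sqrt{H^{2} + S^{2}}$
$\left(s{\left(W{\left(0,1 \right)},V{\left(3 \right)} \right)} - 31\right)^{2} = \left(\sqrt{\left(- \frac{5}{2}\right)^{2} + 1^{2}} - 31\right)^{2} = \left(\sqrt{\frac{25}{4} + 1} - 31\right)^{2} = \left(\sqrt{\frac{29}{4}} - 31\right)^{2} = \left(\frac{\sqrt{29}}{2} - 31\right)^{2} = \left(-31 + \frac{\sqrt{29}}{2}\right)^{2}$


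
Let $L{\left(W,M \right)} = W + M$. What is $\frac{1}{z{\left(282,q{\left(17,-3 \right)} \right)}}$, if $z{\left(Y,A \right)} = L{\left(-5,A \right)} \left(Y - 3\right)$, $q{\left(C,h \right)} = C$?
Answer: $\frac{1}{3348} \approx 0.00029869$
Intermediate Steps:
$L{\left(W,M \right)} = M + W$
$z{\left(Y,A \right)} = \left(-5 + A\right) \left(-3 + Y\right)$ ($z{\left(Y,A \right)} = \left(A - 5\right) \left(Y - 3\right) = \left(-5 + A\right) \left(-3 + Y\right)$)
$\frac{1}{z{\left(282,q{\left(17,-3 \right)} \right)}} = \frac{1}{\left(-5 + 17\right) \left(-3 + 282\right)} = \frac{1}{12 \cdot 279} = \frac{1}{3348}$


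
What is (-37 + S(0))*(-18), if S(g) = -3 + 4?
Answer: 648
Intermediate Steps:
S(g) = 1
(-37 + S(0))*(-18) = (-37 + 1)*(-18) = -36*(-18) = 648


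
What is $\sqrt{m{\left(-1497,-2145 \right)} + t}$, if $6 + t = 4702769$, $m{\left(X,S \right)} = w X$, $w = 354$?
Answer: $5 \sqrt{166913} \approx 2042.8$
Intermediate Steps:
$m{\left(X,S \right)} = 354 X$
$t = 4702763$ ($t = -6 + 4702769 = 4702763$)
$\sqrt{m{\left(-1497,-2145 \right)} + t} = \sqrt{354 \left(-1497\right) + 4702763} = \sqrt{-529938 + 4702763} = \sqrt{4172825} = 5 \sqrt{166913}$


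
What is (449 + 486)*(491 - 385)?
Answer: 99110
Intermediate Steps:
(449 + 486)*(491 - 385) = 935*106 = 99110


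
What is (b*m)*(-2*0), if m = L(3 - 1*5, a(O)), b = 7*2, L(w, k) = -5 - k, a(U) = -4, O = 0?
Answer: 0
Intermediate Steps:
b = 14
m = -1 (m = -5 - 1*(-4) = -5 + 4 = -1)
(b*m)*(-2*0) = (14*(-1))*(-2*0) = -14*0 = 0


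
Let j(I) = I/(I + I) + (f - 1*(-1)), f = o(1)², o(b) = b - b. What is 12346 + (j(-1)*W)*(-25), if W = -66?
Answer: 14821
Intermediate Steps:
o(b) = 0
f = 0 (f = 0² = 0)
j(I) = 3/2 (j(I) = I/(I + I) + (0 - 1*(-1)) = I/((2*I)) + (0 + 1) = (1/(2*I))*I + 1 = ½ + 1 = 3/2)
12346 + (j(-1)*W)*(-25) = 12346 + ((3/2)*(-66))*(-25) = 12346 - 99*(-25) = 12346 + 2475 = 14821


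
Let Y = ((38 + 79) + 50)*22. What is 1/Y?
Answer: 1/3674 ≈ 0.00027218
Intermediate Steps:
Y = 3674 (Y = (117 + 50)*22 = 167*22 = 3674)
1/Y = 1/3674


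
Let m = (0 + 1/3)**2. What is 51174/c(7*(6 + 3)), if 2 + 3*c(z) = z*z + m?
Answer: 690849/17852 ≈ 38.699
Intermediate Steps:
m = 1/9 (m = (0 + 1/3)**2 = (1/3)**2 = 1/9 ≈ 0.11111)
c(z) = -17/27 + z**2/3 (c(z) = -2/3 + (z*z + 1/9)/3 = -2/3 + (z**2 + 1/9)/3 = -2/3 + (1/9 + z**2)/3 = -2/3 + (1/27 + z**2/3) = -17/27 + z**2/3)
51174/c(7*(6 + 3)) = 51174/(-17/27 + (7*(6 + 3))**2/3) = 51174/(-17/27 + (7*9)**2/3) = 51174/(-17/27 + (1/3)*63**2) = 51174/(-17/27 + (1/3)*3969) = 51174/(-17/27 + 1323) = 51174/(35704/27) = 51174*(27/35704) = 690849/17852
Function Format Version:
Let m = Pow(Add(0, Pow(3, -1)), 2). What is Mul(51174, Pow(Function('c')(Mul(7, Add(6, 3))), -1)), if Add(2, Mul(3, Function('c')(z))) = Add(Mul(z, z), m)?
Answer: Rational(690849, 17852) ≈ 38.699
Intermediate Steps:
m = Rational(1, 9) (m = Pow(Add(0, Rational(1, 3)), 2) = Pow(Rational(1, 3), 2) = Rational(1, 9) ≈ 0.11111)
Function('c')(z) = Add(Rational(-17, 27), Mul(Rational(1, 3), Pow(z, 2))) (Function('c')(z) = Add(Rational(-2, 3), Mul(Rational(1, 3), Add(Mul(z, z), Rational(1, 9)))) = Add(Rational(-2, 3), Mul(Rational(1, 3), Add(Pow(z, 2), Rational(1, 9)))) = Add(Rational(-2, 3), Mul(Rational(1, 3), Add(Rational(1, 9), Pow(z, 2)))) = Add(Rational(-2, 3), Add(Rational(1, 27), Mul(Rational(1, 3), Pow(z, 2)))) = Add(Rational(-17, 27), Mul(Rational(1, 3), Pow(z, 2))))
Mul(51174, Pow(Function('c')(Mul(7, Add(6, 3))), -1)) = Mul(51174, Pow(Add(Rational(-17, 27), Mul(Rational(1, 3), Pow(Mul(7, Add(6, 3)), 2))), -1)) = Mul(51174, Pow(Add(Rational(-17, 27), Mul(Rational(1, 3), Pow(Mul(7, 9), 2))), -1)) = Mul(51174, Pow(Add(Rational(-17, 27), Mul(Rational(1, 3), Pow(63, 2))), -1)) = Mul(51174, Pow(Add(Rational(-17, 27), Mul(Rational(1, 3), 3969)), -1)) = Mul(51174, Pow(Add(Rational(-17, 27), 1323), -1)) = Mul(51174, Pow(Rational(35704, 27), -1)) = Mul(51174, Rational(27, 35704)) = Rational(690849, 17852)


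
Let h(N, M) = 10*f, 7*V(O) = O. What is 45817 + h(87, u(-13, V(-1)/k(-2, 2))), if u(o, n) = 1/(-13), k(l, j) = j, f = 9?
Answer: 45907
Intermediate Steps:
V(O) = O/7
u(o, n) = -1/13
h(N, M) = 90 (h(N, M) = 10*9 = 90)
45817 + h(87, u(-13, V(-1)/k(-2, 2))) = 45817 + 90 = 45907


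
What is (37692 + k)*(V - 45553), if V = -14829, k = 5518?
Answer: -2609106220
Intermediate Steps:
(37692 + k)*(V - 45553) = (37692 + 5518)*(-14829 - 45553) = 43210*(-60382) = -2609106220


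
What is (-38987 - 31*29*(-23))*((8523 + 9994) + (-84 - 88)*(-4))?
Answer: -351643550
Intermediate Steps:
(-38987 - 31*29*(-23))*((8523 + 9994) + (-84 - 88)*(-4)) = (-38987 - 899*(-23))*(18517 - 172*(-4)) = (-38987 + 20677)*(18517 + 688) = -18310*19205 = -351643550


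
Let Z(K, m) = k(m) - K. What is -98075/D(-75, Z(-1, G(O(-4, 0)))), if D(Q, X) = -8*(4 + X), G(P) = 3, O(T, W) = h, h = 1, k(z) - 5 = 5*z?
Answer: 3923/8 ≈ 490.38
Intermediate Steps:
k(z) = 5 + 5*z
O(T, W) = 1
Z(K, m) = 5 - K + 5*m (Z(K, m) = (5 + 5*m) - K = 5 - K + 5*m)
D(Q, X) = -32 - 8*X
-98075/D(-75, Z(-1, G(O(-4, 0)))) = -98075/(-32 - 8*(5 - 1*(-1) + 5*3)) = -98075/(-32 - 8*(5 + 1 + 15)) = -98075/(-32 - 8*21) = -98075/(-32 - 168) = -98075/(-200) = -98075*(-1/200) = 3923/8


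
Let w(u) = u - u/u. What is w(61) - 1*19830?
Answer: -19770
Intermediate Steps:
w(u) = -1 + u (w(u) = u - 1*1 = u - 1 = -1 + u)
w(61) - 1*19830 = (-1 + 61) - 1*19830 = 60 - 19830 = -19770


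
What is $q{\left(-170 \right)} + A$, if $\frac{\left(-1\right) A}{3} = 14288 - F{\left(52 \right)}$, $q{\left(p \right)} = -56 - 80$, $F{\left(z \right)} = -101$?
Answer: $-43303$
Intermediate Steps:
$q{\left(p \right)} = -136$
$A = -43167$ ($A = - 3 \left(14288 - -101\right) = - 3 \left(14288 + 101\right) = \left(-3\right) 14389 = -43167$)
$q{\left(-170 \right)} + A = -136 - 43167 = -43303$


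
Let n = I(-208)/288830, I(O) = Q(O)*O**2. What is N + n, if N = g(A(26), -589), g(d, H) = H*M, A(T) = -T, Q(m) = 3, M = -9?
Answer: 765608811/144415 ≈ 5301.5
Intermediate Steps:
I(O) = 3*O**2
g(d, H) = -9*H (g(d, H) = H*(-9) = -9*H)
N = 5301 (N = -9*(-589) = 5301)
n = 64896/144415 (n = (3*(-208)**2)/288830 = (3*43264)*(1/288830) = 129792*(1/288830) = 64896/144415 ≈ 0.44937)
N + n = 5301 + 64896/144415 = 765608811/144415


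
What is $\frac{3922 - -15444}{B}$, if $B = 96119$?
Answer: $\frac{19366}{96119} \approx 0.20148$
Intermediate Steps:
$\frac{3922 - -15444}{B} = \frac{3922 - -15444}{96119} = \left(3922 + 15444\right) \frac{1}{96119} = 19366 \cdot \frac{1}{96119} = \frac{19366}{96119}$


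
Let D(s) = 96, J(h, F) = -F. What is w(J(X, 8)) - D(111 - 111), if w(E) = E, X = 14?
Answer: -104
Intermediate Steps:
w(J(X, 8)) - D(111 - 111) = -1*8 - 1*96 = -8 - 96 = -104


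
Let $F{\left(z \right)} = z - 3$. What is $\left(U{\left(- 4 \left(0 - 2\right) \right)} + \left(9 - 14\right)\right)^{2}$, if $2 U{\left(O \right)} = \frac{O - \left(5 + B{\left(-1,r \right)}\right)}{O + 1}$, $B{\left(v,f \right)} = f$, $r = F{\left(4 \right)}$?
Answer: $\frac{1936}{81} \approx 23.901$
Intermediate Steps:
$F{\left(z \right)} = -3 + z$
$r = 1$ ($r = -3 + 4 = 1$)
$U{\left(O \right)} = \frac{-6 + O}{2 \left(1 + O\right)}$ ($U{\left(O \right)} = \frac{\left(O - 6\right) \frac{1}{O + 1}}{2} = \frac{\left(O - 6\right) \frac{1}{1 + O}}{2} = \frac{\left(-6 + O\right) \frac{1}{1 + O}}{2} = \frac{\frac{1}{1 + O} \left(-6 + O\right)}{2} = \frac{-6 + O}{2 \left(1 + O\right)}$)
$\left(U{\left(- 4 \left(0 - 2\right) \right)} + \left(9 - 14\right)\right)^{2} = \left(\frac{-6 - 4 \left(0 - 2\right)}{2 \left(1 - 4 \left(0 - 2\right)\right)} + \left(9 - 14\right)\right)^{2} = \left(\frac{-6 - -8}{2 \left(1 - -8\right)} + \left(9 - 14\right)\right)^{2} = \left(\frac{-6 + 8}{2 \left(1 + 8\right)} - 5\right)^{2} = \left(\frac{1}{2} \cdot \frac{1}{9} \cdot 2 - 5\right)^{2} = \left(\frac{1}{9} - 5\right)^{2} = \left(- \frac{44}{9}\right)^{2} = \frac{1936}{81}$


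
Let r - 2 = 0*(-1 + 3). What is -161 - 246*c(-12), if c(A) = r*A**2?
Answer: -71009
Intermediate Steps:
r = 2 (r = 2 + 0*(-1 + 3) = 2 + 0*2 = 2 + 0 = 2)
c(A) = 2*A**2
-161 - 246*c(-12) = -161 - 492*(-12)**2 = -161 - 492*144 = -161 - 246*288 = -161 - 70848 = -71009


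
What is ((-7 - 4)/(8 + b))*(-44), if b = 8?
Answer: 121/4 ≈ 30.250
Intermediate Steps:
((-7 - 4)/(8 + b))*(-44) = ((-7 - 4)/(8 + 8))*(-44) = -11/16*(-44) = 121/4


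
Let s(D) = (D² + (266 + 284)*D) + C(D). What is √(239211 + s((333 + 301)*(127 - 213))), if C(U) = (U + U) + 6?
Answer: √2943008545 ≈ 54250.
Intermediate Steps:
C(U) = 6 + 2*U (C(U) = 2*U + 6 = 6 + 2*U)
s(D) = 6 + D² + 552*D (s(D) = (D² + (266 + 284)*D) + (6 + 2*D) = (D² + 550*D) + (6 + 2*D) = 6 + D² + 552*D)
√(239211 + s((333 + 301)*(127 - 213))) = √(239211 + (6 + ((333 + 301)*(127 - 213))² + 552*((333 + 301)*(127 - 213)))) = √(239211 + (6 + (634*(-86))² + 552*(634*(-86)))) = √(239211 + (6 + (-54524)² + 552*(-54524))) = √(239211 + (6 + 2972866576 - 30097248)) = √(239211 + 2942769334) = √2943008545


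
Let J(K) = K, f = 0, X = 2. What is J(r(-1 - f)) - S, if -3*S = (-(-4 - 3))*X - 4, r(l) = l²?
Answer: 13/3 ≈ 4.3333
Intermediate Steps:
S = -10/3 (S = -(-(-4 - 3)*2 - 4)/3 = -(-1*(-7)*2 - 4)/3 = -(7*2 - 4)/3 = -(14 - 4)/3 = -⅓*10 = -10/3 ≈ -3.3333)
J(r(-1 - f)) - S = (-1 - 1*0)² - 1*(-10/3) = (-1 + 0)² + 10/3 = (-1)² + 10/3 = 1 + 10/3 = 13/3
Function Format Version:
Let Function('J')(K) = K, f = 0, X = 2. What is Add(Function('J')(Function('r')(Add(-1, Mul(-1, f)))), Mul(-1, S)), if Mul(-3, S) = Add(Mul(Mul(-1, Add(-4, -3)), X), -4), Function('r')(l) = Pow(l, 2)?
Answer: Rational(13, 3) ≈ 4.3333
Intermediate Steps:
S = Rational(-10, 3) (S = Mul(Rational(-1, 3), Add(Mul(Mul(-1, Add(-4, -3)), 2), -4)) = Mul(Rational(-1, 3), Add(Mul(Mul(-1, -7), 2), -4)) = Mul(Rational(-1, 3), Add(Mul(7, 2), -4)) = Mul(Rational(-1, 3), Add(14, -4)) = Mul(Rational(-1, 3), 10) = Rational(-10, 3) ≈ -3.3333)
Add(Function('J')(Function('r')(Add(-1, Mul(-1, f)))), Mul(-1, S)) = Add(Pow(Add(-1, Mul(-1, 0)), 2), Mul(-1, Rational(-10, 3))) = Add(Pow(Add(-1, 0), 2), Rational(10, 3)) = Add(Pow(-1, 2), Rational(10, 3)) = Add(1, Rational(10, 3)) = Rational(13, 3)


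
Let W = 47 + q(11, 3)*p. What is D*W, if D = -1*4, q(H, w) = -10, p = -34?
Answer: -1548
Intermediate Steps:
D = -4
W = 387 (W = 47 - 10*(-34) = 47 + 340 = 387)
D*W = -4*387 = -1548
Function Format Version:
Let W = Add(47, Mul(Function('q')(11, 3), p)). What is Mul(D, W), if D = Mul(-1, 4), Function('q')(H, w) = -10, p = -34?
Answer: -1548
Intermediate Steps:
D = -4
W = 387 (W = Add(47, Mul(-10, -34)) = Add(47, 340) = 387)
Mul(D, W) = Mul(-4, 387) = -1548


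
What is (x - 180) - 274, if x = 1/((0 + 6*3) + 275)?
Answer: -133021/293 ≈ -454.00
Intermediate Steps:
x = 1/293 (x = 1/((0 + 18) + 275) = 1/(18 + 275) = 1/293 ≈ 0.0034130)
(x - 180) - 274 = (1/293 - 180) - 274 = -52739/293 - 274 = -133021/293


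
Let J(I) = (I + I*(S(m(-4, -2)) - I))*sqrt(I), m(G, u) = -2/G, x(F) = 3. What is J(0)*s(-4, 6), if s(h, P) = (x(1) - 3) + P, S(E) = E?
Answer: 0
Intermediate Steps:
J(I) = sqrt(I)*(I + I*(1/2 - I)) (J(I) = (I + I*(-2/(-4) - I))*sqrt(I) = (I + I*(-2*(-1/4) - I))*sqrt(I) = (I + I*(1/2 - I))*sqrt(I) = sqrt(I)*(I + I*(1/2 - I)))
s(h, P) = P (s(h, P) = (3 - 3) + P = 0 + P = P)
J(0)*s(-4, 6) = (0**(3/2)*(3/2 - 1*0))*6 = (0*(3/2 + 0))*6 = (0*(3/2))*6 = 0*6 = 0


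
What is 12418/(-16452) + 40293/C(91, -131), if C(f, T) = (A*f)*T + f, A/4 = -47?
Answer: -1234945703/1676039274 ≈ -0.73682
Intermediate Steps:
A = -188 (A = 4*(-47) = -188)
C(f, T) = f - 188*T*f (C(f, T) = (-188*f)*T + f = -188*T*f + f = f - 188*T*f)
12418/(-16452) + 40293/C(91, -131) = 12418/(-16452) + 40293/((91*(1 - 188*(-131)))) = 12418*(-1/16452) + 40293/((91*(1 + 24628))) = -6209/8226 + 40293/((91*24629)) = -6209/8226 + 40293/2241239 = -6209/8226 + 40293*(1/2241239) = -6209/8226 + 3663/203749 = -1234945703/1676039274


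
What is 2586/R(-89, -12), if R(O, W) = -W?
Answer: 431/2 ≈ 215.50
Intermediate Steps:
2586/R(-89, -12) = 2586/((-1*(-12))) = 2586/12 = 2586*(1/12) = 431/2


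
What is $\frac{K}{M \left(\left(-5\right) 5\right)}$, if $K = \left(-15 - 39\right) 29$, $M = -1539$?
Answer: $- \frac{58}{1425} \approx -0.040702$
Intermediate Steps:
$K = -1566$ ($K = \left(-54\right) 29 = -1566$)
$\frac{K}{M \left(\left(-5\right) 5\right)} = - \frac{1566}{\left(-1539\right) \left(\left(-5\right) 5\right)} = - \frac{1566}{\left(-1539\right) \left(-25\right)} = - \frac{1566}{38475} = \left(-1566\right) \frac{1}{38475} = - \frac{58}{1425}$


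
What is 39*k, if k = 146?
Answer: 5694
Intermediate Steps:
39*k = 39*146 = 5694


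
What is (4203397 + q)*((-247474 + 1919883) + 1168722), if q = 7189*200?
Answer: 16027379673807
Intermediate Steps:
q = 1437800
(4203397 + q)*((-247474 + 1919883) + 1168722) = (4203397 + 1437800)*((-247474 + 1919883) + 1168722) = 5641197*(1672409 + 1168722) = 5641197*2841131 = 16027379673807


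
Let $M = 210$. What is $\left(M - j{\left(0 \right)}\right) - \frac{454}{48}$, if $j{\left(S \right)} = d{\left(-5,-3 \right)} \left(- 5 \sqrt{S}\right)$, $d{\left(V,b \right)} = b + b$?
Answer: $\frac{4813}{24} \approx 200.54$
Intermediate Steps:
$d{\left(V,b \right)} = 2 b$
$j{\left(S \right)} = 30 \sqrt{S}$ ($j{\left(S \right)} = 2 \left(-3\right) \left(- 5 \sqrt{S}\right) = - 6 \left(- 5 \sqrt{S}\right) = 30 \sqrt{S}$)
$\left(M - j{\left(0 \right)}\right) - \frac{454}{48} = \left(210 - 30 \sqrt{0}\right) - \frac{454}{48} = \left(210 - 30 \cdot 0\right) - 454 \cdot \frac{1}{48} = \left(210 - 0\right) - \frac{227}{24} = \left(210 + 0\right) - \frac{227}{24} = 210 - \frac{227}{24} = \frac{4813}{24}$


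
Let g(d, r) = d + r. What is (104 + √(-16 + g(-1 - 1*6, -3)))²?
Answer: (104 + I*√26)² ≈ 10790.0 + 1060.6*I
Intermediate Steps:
(104 + √(-16 + g(-1 - 1*6, -3)))² = (104 + √(-16 + ((-1 - 1*6) - 3)))² = (104 + √(-16 + ((-1 - 6) - 3)))² = (104 + √(-16 + (-7 - 3)))² = (104 + √(-16 - 10))² = (104 + √(-26))² = (104 + I*√26)²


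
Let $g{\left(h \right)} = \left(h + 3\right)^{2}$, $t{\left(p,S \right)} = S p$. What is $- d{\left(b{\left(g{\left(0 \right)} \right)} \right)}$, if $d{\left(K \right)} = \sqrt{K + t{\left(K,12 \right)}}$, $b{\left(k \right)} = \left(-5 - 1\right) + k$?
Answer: $- \sqrt{39} \approx -6.245$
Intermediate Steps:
$g{\left(h \right)} = \left(3 + h\right)^{2}$
$b{\left(k \right)} = -6 + k$
$d{\left(K \right)} = \sqrt{13} \sqrt{K}$ ($d{\left(K \right)} = \sqrt{K + 12 K} = \sqrt{13 K} = \sqrt{13} \sqrt{K}$)
$- d{\left(b{\left(g{\left(0 \right)} \right)} \right)} = - \sqrt{13} \sqrt{-6 + \left(3 + 0\right)^{2}} = - \sqrt{13} \sqrt{-6 + 3^{2}} = - \sqrt{13} \sqrt{-6 + 9} = - \sqrt{13} \sqrt{3} = - \sqrt{39}$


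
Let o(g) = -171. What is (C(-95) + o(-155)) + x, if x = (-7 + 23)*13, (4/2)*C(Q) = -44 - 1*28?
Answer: 1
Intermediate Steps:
C(Q) = -36 (C(Q) = (-44 - 1*28)/2 = (-44 - 28)/2 = (½)*(-72) = -36)
x = 208 (x = 16*13 = 208)
(C(-95) + o(-155)) + x = (-36 - 171) + 208 = -207 + 208 = 1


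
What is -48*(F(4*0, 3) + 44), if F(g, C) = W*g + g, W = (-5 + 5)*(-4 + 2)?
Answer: -2112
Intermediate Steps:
W = 0 (W = 0*(-2) = 0)
F(g, C) = g (F(g, C) = 0*g + g = 0 + g = g)
-48*(F(4*0, 3) + 44) = -48*(4*0 + 44) = -48*(0 + 44) = -48*44 = -2112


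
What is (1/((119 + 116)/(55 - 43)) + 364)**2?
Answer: 7319144704/55225 ≈ 1.3253e+5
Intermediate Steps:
(1/((119 + 116)/(55 - 43)) + 364)**2 = (1/(235/12) + 364)**2 = (12/235 + 364)**2 = (85552/235)**2 = 7319144704/55225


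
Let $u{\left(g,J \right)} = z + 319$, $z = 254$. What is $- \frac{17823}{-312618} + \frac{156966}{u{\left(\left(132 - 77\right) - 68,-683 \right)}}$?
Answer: $\frac{5453401063}{19903346} \approx 273.99$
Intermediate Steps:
$u{\left(g,J \right)} = 573$ ($u{\left(g,J \right)} = 254 + 319 = 573$)
$- \frac{17823}{-312618} + \frac{156966}{u{\left(\left(132 - 77\right) - 68,-683 \right)}} = - \frac{17823}{-312618} + \frac{156966}{573} = \left(-17823\right) \left(- \frac{1}{312618}\right) + 156966 \cdot \frac{1}{573} = \frac{5941}{104206} + \frac{52322}{191} = \frac{5453401063}{19903346}$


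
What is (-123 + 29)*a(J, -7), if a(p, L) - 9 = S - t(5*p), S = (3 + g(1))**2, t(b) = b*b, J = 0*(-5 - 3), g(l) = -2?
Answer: -940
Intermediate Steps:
J = 0 (J = 0*(-8) = 0)
t(b) = b**2
S = 1 (S = (3 - 2)**2 = 1**2 = 1)
a(p, L) = 10 - 25*p**2 (a(p, L) = 9 + (1 - (5*p)**2) = 9 + (1 - 25*p**2) = 10 - 25*p**2)
(-123 + 29)*a(J, -7) = (-123 + 29)*(10 - 25*0**2) = -94*(10 - 25*0) = -94*(10 + 0) = -94*10 = -940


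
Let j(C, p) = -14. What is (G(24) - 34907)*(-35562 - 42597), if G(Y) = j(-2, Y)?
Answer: 2729390439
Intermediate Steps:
G(Y) = -14
(G(24) - 34907)*(-35562 - 42597) = (-14 - 34907)*(-35562 - 42597) = -34921*(-78159) = 2729390439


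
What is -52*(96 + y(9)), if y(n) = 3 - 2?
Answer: -5044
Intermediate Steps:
y(n) = 1
-52*(96 + y(9)) = -52*(96 + 1) = -52*97 = -5044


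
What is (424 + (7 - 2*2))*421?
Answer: 179767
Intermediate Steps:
(424 + (7 - 2*2))*421 = (424 + (7 - 4))*421 = (424 + 3)*421 = 427*421 = 179767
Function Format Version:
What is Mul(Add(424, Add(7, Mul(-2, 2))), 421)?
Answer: 179767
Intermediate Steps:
Mul(Add(424, Add(7, Mul(-2, 2))), 421) = Mul(Add(424, Add(7, -4)), 421) = Mul(Add(424, 3), 421) = Mul(427, 421) = 179767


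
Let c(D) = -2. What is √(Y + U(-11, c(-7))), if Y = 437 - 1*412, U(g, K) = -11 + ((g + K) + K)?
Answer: I ≈ 1.0*I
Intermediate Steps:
U(g, K) = -11 + g + 2*K (U(g, K) = -11 + ((K + g) + K) = -11 + (g + 2*K) = -11 + g + 2*K)
Y = 25 (Y = 437 - 412 = 25)
√(Y + U(-11, c(-7))) = √(25 + (-11 - 11 + 2*(-2))) = √(25 + (-11 - 11 - 4)) = √(25 - 26) = √(-1) = I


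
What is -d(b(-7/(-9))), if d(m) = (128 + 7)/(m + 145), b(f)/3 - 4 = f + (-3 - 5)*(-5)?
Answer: -405/838 ≈ -0.48329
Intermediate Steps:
b(f) = 132 + 3*f (b(f) = 12 + 3*(f + (-3 - 5)*(-5)) = 12 + 3*(f - 8*(-5)) = 12 + 3*(f + 40) = 12 + 3*(40 + f) = 12 + (120 + 3*f) = 132 + 3*f)
d(m) = 135/(145 + m)
-d(b(-7/(-9))) = -135/(145 + (132 + 3*(-7/(-9)))) = -135/(145 + (132 + 3*(-7*(-⅑)))) = -135/(145 + (132 + 3*(7/9))) = -135/(145 + (132 + 7/3)) = -135/(145 + 403/3) = -135/838/3 = -135*3/838 = -1*405/838 = -405/838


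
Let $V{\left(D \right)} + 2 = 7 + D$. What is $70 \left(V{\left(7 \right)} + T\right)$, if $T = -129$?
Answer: $-8190$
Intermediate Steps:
$V{\left(D \right)} = 5 + D$ ($V{\left(D \right)} = -2 + \left(7 + D\right) = 5 + D$)
$70 \left(V{\left(7 \right)} + T\right) = 70 \left(\left(5 + 7\right) - 129\right) = 70 \left(12 - 129\right) = 70 \left(-117\right) = -8190$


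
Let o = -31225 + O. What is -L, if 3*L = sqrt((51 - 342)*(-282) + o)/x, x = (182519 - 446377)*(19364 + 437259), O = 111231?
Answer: sqrt(40517)/180725447301 ≈ 1.1138e-9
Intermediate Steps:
o = 80006 (o = -31225 + 111231 = 80006)
x = -120483631534 (x = -263858*456623 = -120483631534)
L = -sqrt(40517)/180725447301 (L = (sqrt((51 - 342)*(-282) + 80006)/(-120483631534))/3 = (sqrt(-291*(-282) + 80006)*(-1/120483631534))/3 = (sqrt(82062 + 80006)*(-1/120483631534))/3 = (sqrt(162068)*(-1/120483631534))/3 = ((2*sqrt(40517))*(-1/120483631534))/3 = (-sqrt(40517)/60241815767)/3 = -sqrt(40517)/180725447301 ≈ -1.1138e-9)
-L = -(-1)*sqrt(40517)/180725447301 = sqrt(40517)/180725447301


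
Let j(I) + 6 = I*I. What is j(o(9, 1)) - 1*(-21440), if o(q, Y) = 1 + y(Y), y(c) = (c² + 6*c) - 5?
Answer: 21443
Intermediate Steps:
y(c) = -5 + c² + 6*c
o(q, Y) = -4 + Y² + 6*Y (o(q, Y) = 1 + (-5 + Y² + 6*Y) = -4 + Y² + 6*Y)
j(I) = -6 + I² (j(I) = -6 + I*I = -6 + I²)
j(o(9, 1)) - 1*(-21440) = (-6 + (-4 + 1² + 6*1)²) - 1*(-21440) = (-6 + (-4 + 1 + 6)²) + 21440 = (-6 + 3²) + 21440 = (-6 + 9) + 21440 = 3 + 21440 = 21443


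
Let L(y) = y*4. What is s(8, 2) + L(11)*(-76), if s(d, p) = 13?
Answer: -3331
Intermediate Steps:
L(y) = 4*y
s(8, 2) + L(11)*(-76) = 13 + (4*11)*(-76) = 13 + 44*(-76) = 13 - 3344 = -3331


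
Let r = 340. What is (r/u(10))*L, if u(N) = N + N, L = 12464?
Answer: 211888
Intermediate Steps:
u(N) = 2*N
(r/u(10))*L = (340/((2*10)))*12464 = (340/20)*12464 = (340*(1/20))*12464 = 17*12464 = 211888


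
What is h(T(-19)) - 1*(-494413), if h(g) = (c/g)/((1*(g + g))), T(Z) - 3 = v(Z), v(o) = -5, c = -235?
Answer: 3955069/8 ≈ 4.9438e+5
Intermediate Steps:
T(Z) = -2 (T(Z) = 3 - 5 = -2)
h(g) = -235/(2*g²) (h(g) = (-235/g)/((1*(g + g))) = (-235/g)/((1*(2*g))) = (-235/g)/((2*g)) = (-235/g)*(1/(2*g)) = -235/(2*g²))
h(T(-19)) - 1*(-494413) = -235/2/(-2)² - 1*(-494413) = -235/2*¼ + 494413 = -235/8 + 494413 = 3955069/8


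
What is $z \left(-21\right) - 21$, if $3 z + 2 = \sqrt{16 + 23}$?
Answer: $-7 - 7 \sqrt{39} \approx -50.715$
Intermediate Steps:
$z = - \frac{2}{3} + \frac{\sqrt{39}}{3}$ ($z = - \frac{2}{3} + \frac{\sqrt{16 + 23}}{3} = - \frac{2}{3} + \frac{\sqrt{39}}{3} \approx 1.415$)
$z \left(-21\right) - 21 = \left(- \frac{2}{3} + \frac{\sqrt{39}}{3}\right) \left(-21\right) - 21 = \left(14 - 7 \sqrt{39}\right) - 21 = -7 - 7 \sqrt{39}$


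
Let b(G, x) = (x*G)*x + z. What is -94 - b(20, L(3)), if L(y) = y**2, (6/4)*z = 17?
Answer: -5176/3 ≈ -1725.3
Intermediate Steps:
z = 34/3 (z = (2/3)*17 = 34/3 ≈ 11.333)
b(G, x) = 34/3 + G*x**2 (b(G, x) = (x*G)*x + 34/3 = (G*x)*x + 34/3 = G*x**2 + 34/3 = 34/3 + G*x**2)
-94 - b(20, L(3)) = -94 - (34/3 + 20*(3**2)**2) = -94 - (34/3 + 20*9**2) = -94 - (34/3 + 20*81) = -94 - (34/3 + 1620) = -94 - 1*4894/3 = -94 - 4894/3 = -5176/3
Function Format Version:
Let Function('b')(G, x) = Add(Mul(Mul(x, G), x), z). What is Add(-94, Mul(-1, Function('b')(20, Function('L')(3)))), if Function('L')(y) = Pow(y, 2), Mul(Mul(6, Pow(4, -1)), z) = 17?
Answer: Rational(-5176, 3) ≈ -1725.3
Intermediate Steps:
z = Rational(34, 3) (z = Mul(Rational(2, 3), 17) = Rational(34, 3) ≈ 11.333)
Function('b')(G, x) = Add(Rational(34, 3), Mul(G, Pow(x, 2))) (Function('b')(G, x) = Add(Mul(Mul(x, G), x), Rational(34, 3)) = Add(Mul(Mul(G, x), x), Rational(34, 3)) = Add(Mul(G, Pow(x, 2)), Rational(34, 3)) = Add(Rational(34, 3), Mul(G, Pow(x, 2))))
Add(-94, Mul(-1, Function('b')(20, Function('L')(3)))) = Add(-94, Mul(-1, Add(Rational(34, 3), Mul(20, Pow(Pow(3, 2), 2))))) = Add(-94, Mul(-1, Add(Rational(34, 3), Mul(20, Pow(9, 2))))) = Add(-94, Mul(-1, Add(Rational(34, 3), Mul(20, 81)))) = Add(-94, Mul(-1, Add(Rational(34, 3), 1620))) = Add(-94, Mul(-1, Rational(4894, 3))) = Add(-94, Rational(-4894, 3)) = Rational(-5176, 3)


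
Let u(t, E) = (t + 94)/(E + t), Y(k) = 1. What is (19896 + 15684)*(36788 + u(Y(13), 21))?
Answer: 14399777490/11 ≈ 1.3091e+9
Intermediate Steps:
u(t, E) = (94 + t)/(E + t)
(19896 + 15684)*(36788 + u(Y(13), 21)) = (19896 + 15684)*(36788 + (94 + 1)/(21 + 1)) = 35580*(36788 + 95/22) = 35580*(809431/22) = 14399777490/11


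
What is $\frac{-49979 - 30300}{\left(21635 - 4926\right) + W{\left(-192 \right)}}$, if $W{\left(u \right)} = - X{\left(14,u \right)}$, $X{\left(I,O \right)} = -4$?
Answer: $- \frac{80279}{16713} \approx -4.8034$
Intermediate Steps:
$W{\left(u \right)} = 4$ ($W{\left(u \right)} = \left(-1\right) \left(-4\right) = 4$)
$\frac{-49979 - 30300}{\left(21635 - 4926\right) + W{\left(-192 \right)}} = \frac{-49979 - 30300}{\left(21635 - 4926\right) + 4} = - \frac{80279}{16709 + 4} = - \frac{80279}{16713}$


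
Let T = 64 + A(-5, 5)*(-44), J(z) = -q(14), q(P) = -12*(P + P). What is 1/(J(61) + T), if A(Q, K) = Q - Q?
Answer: 1/400 ≈ 0.0025000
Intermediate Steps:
A(Q, K) = 0
q(P) = -24*P
J(z) = 336 (J(z) = -(-24)*14 = -1*(-336) = 336)
T = 64 (T = 64 + 0*(-44) = 64 + 0 = 64)
1/(J(61) + T) = 1/(336 + 64) = 1/400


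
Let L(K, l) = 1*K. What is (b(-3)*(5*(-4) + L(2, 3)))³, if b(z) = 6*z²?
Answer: -918330048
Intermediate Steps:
L(K, l) = K
(b(-3)*(5*(-4) + L(2, 3)))³ = ((6*(-3)²)*(5*(-4) + 2))³ = ((6*9)*(-20 + 2))³ = (54*(-18))³ = (-972)³ = -918330048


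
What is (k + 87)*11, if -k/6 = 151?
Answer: -9009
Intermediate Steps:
k = -906 (k = -6*151 = -906)
(k + 87)*11 = (-906 + 87)*11 = -819*11 = -9009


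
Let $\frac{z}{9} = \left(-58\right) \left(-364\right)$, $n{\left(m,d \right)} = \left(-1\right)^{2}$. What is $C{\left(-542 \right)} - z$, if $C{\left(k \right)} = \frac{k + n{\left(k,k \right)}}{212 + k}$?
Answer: $- \frac{62702099}{330} \approx -1.9001 \cdot 10^{5}$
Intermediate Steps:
$n{\left(m,d \right)} = 1$
$C{\left(k \right)} = \frac{1 + k}{212 + k}$ ($C{\left(k \right)} = \frac{k + 1}{212 + k} = \frac{1 + k}{212 + k}$)
$z = 190008$ ($z = 9 \left(\left(-58\right) \left(-364\right)\right) = 9 \cdot 21112 = 190008$)
$C{\left(-542 \right)} - z = \frac{1 - 542}{212 - 542} - 190008 = \frac{1}{-330} \left(-541\right) - 190008 = \left(- \frac{1}{330}\right) \left(-541\right) - 190008 = \frac{541}{330} - 190008 = - \frac{62702099}{330}$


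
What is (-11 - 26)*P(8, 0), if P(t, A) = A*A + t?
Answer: -296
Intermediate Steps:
P(t, A) = t + A² (P(t, A) = A² + t = t + A²)
(-11 - 26)*P(8, 0) = (-11 - 26)*(8 + 0²) = -37*(8 + 0) = -37*8 = -296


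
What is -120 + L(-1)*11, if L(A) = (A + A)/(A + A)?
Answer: -109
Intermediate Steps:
L(A) = 1 (L(A) = (2*A)/((2*A)) = (2*A)*(1/(2*A)) = 1)
-120 + L(-1)*11 = -120 + 1*11 = -120 + 11 = -109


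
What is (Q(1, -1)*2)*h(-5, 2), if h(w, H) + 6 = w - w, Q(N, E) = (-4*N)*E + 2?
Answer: -72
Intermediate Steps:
Q(N, E) = 2 - 4*E*N (Q(N, E) = -4*E*N + 2 = 2 - 4*E*N)
h(w, H) = -6 (h(w, H) = -6 + (w - w) = -6 + 0 = -6)
(Q(1, -1)*2)*h(-5, 2) = ((2 - 4*(-1)*1)*2)*(-6) = ((2 + 4)*2)*(-6) = (6*2)*(-6) = 12*(-6) = -72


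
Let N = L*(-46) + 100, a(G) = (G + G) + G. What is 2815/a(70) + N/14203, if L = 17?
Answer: 162605/12174 ≈ 13.357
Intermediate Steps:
a(G) = 3*G (a(G) = 2*G + G = 3*G)
N = -682 (N = 17*(-46) + 100 = -782 + 100 = -682)
2815/a(70) + N/14203 = 2815/((3*70)) - 682/14203 = 2815/210 - 682*1/14203 = 2815*(1/210) - 682/14203 = 563/42 - 682/14203 = 162605/12174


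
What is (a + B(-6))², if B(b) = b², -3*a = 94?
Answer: 196/9 ≈ 21.778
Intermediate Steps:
a = -94/3 (a = -⅓*94 = -94/3 ≈ -31.333)
(a + B(-6))² = (-94/3 + (-6)²)² = (-94/3 + 36)² = (14/3)² = 196/9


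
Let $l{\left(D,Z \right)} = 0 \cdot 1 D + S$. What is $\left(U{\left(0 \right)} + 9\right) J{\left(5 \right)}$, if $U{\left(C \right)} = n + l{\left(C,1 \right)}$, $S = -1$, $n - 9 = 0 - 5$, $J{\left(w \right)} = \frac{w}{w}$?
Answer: $12$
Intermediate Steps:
$J{\left(w \right)} = 1$
$n = 4$ ($n = 9 + \left(0 - 5\right) = 9 - 5 = 4$)
$l{\left(D,Z \right)} = -1$ ($l{\left(D,Z \right)} = 0 \cdot 1 D - 1 = 0 D - 1 = 0 - 1 = -1$)
$U{\left(C \right)} = 3$ ($U{\left(C \right)} = 4 - 1 = 3$)
$\left(U{\left(0 \right)} + 9\right) J{\left(5 \right)} = \left(3 + 9\right) 1 = 12 \cdot 1 = 12$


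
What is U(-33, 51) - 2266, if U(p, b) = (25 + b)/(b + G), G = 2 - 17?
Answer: -20375/9 ≈ -2263.9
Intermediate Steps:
G = -15
U(p, b) = (25 + b)/(-15 + b) (U(p, b) = (25 + b)/(b - 15) = (25 + b)/(-15 + b))
U(-33, 51) - 2266 = (25 + 51)/(-15 + 51) - 2266 = 76/36 - 2266 = (1/36)*76 - 2266 = 19/9 - 2266 = -20375/9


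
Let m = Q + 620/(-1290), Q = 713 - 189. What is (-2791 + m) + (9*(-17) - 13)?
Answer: -313919/129 ≈ -2433.5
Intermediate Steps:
Q = 524
m = 67534/129 (m = 524 + 620/(-1290) = 524 + 620*(-1/1290) = 524 - 62/129 = 67534/129 ≈ 523.52)
(-2791 + m) + (9*(-17) - 13) = (-2791 + 67534/129) + (9*(-17) - 13) = -292505/129 + (-153 - 13) = -292505/129 - 166 = -313919/129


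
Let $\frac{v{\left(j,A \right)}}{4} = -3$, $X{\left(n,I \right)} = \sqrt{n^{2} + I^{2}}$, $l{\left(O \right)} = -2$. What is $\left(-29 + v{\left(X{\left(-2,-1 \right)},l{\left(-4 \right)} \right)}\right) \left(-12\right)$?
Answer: $492$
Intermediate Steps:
$X{\left(n,I \right)} = \sqrt{I^{2} + n^{2}}$
$v{\left(j,A \right)} = -12$ ($v{\left(j,A \right)} = 4 \left(-3\right) = -12$)
$\left(-29 + v{\left(X{\left(-2,-1 \right)},l{\left(-4 \right)} \right)}\right) \left(-12\right) = \left(-29 - 12\right) \left(-12\right) = \left(-41\right) \left(-12\right) = 492$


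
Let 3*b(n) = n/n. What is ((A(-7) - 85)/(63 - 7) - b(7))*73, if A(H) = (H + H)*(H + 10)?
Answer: -31901/168 ≈ -189.89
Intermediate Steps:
b(n) = 1/3 (b(n) = (n/n)/3 = (1/3)*1 = 1/3)
A(H) = 2*H*(10 + H) (A(H) = (2*H)*(10 + H) = 2*H*(10 + H))
((A(-7) - 85)/(63 - 7) - b(7))*73 = ((2*(-7)*(10 - 7) - 85)/(63 - 7) - 1*1/3)*73 = ((2*(-7)*3 - 85)/56 - 1/3)*73 = ((-42 - 85)*(1/56) - 1/3)*73 = (-127*1/56 - 1/3)*73 = (-127/56 - 1/3)*73 = -437/168*73 = -31901/168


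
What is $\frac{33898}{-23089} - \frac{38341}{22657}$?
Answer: $- \frac{1653282335}{523127473} \approx -3.1604$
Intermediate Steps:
$\frac{33898}{-23089} - \frac{38341}{22657} = 33898 \left(- \frac{1}{23089}\right) - \frac{38341}{22657} = - \frac{33898}{23089} - \frac{38341}{22657} = - \frac{1653282335}{523127473}$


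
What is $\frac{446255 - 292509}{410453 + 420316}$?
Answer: $\frac{153746}{830769} \approx 0.18506$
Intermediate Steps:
$\frac{446255 - 292509}{410453 + 420316} = \frac{153746}{830769}$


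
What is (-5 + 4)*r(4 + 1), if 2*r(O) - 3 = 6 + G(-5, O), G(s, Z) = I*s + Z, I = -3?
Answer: -29/2 ≈ -14.500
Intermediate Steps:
G(s, Z) = Z - 3*s (G(s, Z) = -3*s + Z = Z - 3*s)
r(O) = 12 + O/2 (r(O) = 3/2 + (6 + (O - 3*(-5)))/2 = 3/2 + (6 + (O + 15))/2 = 3/2 + (6 + (15 + O))/2 = 3/2 + (21 + O)/2 = 3/2 + (21/2 + O/2) = 12 + O/2)
(-5 + 4)*r(4 + 1) = (-5 + 4)*(12 + (4 + 1)/2) = -(12 + (1/2)*5) = -(12 + 5/2) = -1*29/2 = -29/2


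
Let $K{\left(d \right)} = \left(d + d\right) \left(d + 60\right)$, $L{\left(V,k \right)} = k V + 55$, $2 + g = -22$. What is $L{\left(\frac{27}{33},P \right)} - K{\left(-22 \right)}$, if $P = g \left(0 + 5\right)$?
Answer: $\frac{17917}{11} \approx 1628.8$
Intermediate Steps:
$g = -24$ ($g = -2 - 22 = -24$)
$P = -120$ ($P = - 24 \left(0 + 5\right) = \left(-24\right) 5 = -120$)
$L{\left(V,k \right)} = 55 + V k$ ($L{\left(V,k \right)} = V k + 55 = 55 + V k$)
$K{\left(d \right)} = 2 d \left(60 + d\right)$
$L{\left(\frac{27}{33},P \right)} - K{\left(-22 \right)} = \left(55 + \frac{27}{33} \left(-120\right)\right) - 2 \left(-22\right) \left(60 - 22\right) = \left(55 + 27 \cdot \frac{1}{33} \left(-120\right)\right) - 2 \left(-22\right) 38 = \left(55 + \frac{9}{11} \left(-120\right)\right) - -1672 = \left(55 - \frac{1080}{11}\right) + 1672 = - \frac{475}{11} + 1672 = \frac{17917}{11}$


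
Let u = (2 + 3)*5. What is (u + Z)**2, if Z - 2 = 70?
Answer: 9409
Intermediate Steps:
Z = 72 (Z = 2 + 70 = 72)
u = 25 (u = 5*5 = 25)
(u + Z)**2 = (25 + 72)**2 = 97**2 = 9409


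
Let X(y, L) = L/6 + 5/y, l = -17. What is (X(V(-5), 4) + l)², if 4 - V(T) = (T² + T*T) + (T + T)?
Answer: 351649/1296 ≈ 271.33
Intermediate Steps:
V(T) = 4 - 2*T - 2*T² (V(T) = 4 - ((T² + T*T) + (T + T)) = 4 - ((T² + T²) + 2*T) = 4 - (2*T² + 2*T) = 4 - (2*T + 2*T²) = 4 + (-2*T - 2*T²) = 4 - 2*T - 2*T²)
X(y, L) = 5/y + L/6 (X(y, L) = L*(⅙) + 5/y = L/6 + 5/y = 5/y + L/6)
(X(V(-5), 4) + l)² = ((5/(4 - 2*(-5) - 2*(-5)²) + (⅙)*4) - 17)² = ((5/(4 + 10 - 2*25) + ⅔) - 17)² = ((5/(4 + 10 - 50) + ⅔) - 17)² = ((5/(-36) + ⅔) - 17)² = ((5*(-1/36) + ⅔) - 17)² = ((-5/36 + ⅔) - 17)² = (19/36 - 17)² = (-593/36)² = 351649/1296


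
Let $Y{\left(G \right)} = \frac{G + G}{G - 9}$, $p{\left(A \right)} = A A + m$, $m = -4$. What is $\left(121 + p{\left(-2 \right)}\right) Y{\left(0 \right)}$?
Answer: $0$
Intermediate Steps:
$p{\left(A \right)} = -4 + A^{2}$ ($p{\left(A \right)} = A A - 4 = A^{2} - 4 = -4 + A^{2}$)
$Y{\left(G \right)} = \frac{2 G}{-9 + G}$
$\left(121 + p{\left(-2 \right)}\right) Y{\left(0 \right)} = \left(121 - \left(4 - \left(-2\right)^{2}\right)\right) 2 \cdot 0 \frac{1}{-9 + 0} = \left(121 + \left(-4 + 4\right)\right) 2 \cdot 0 \frac{1}{-9} = \left(121 + 0\right) 2 \cdot 0 \left(- \frac{1}{9}\right) = 121 \cdot 0 = 0$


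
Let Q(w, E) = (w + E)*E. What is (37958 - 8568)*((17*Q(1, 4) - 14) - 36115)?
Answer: -1051838710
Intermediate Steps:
Q(w, E) = E*(E + w) (Q(w, E) = (E + w)*E = E*(E + w))
(37958 - 8568)*((17*Q(1, 4) - 14) - 36115) = (37958 - 8568)*((17*(4*(4 + 1)) - 14) - 36115) = 29390*((17*(4*5) - 14) - 36115) = 29390*((17*20 - 14) - 36115) = 29390*((340 - 14) - 36115) = 29390*(326 - 36115) = 29390*(-35789) = -1051838710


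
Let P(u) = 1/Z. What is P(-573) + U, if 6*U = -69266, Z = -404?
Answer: -13991735/1212 ≈ -11544.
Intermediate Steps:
U = -34633/3 (U = (⅙)*(-69266) = -34633/3 ≈ -11544.)
P(u) = -1/404 (P(u) = 1/(-404) = -1/404)
P(-573) + U = -1/404 - 34633/3 = -13991735/1212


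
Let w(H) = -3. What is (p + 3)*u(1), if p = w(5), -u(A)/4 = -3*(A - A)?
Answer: 0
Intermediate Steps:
u(A) = 0 (u(A) = -(-12)*(A - A) = -(-12)*0 = -4*0 = 0)
p = -3
(p + 3)*u(1) = (-3 + 3)*0 = 0*0 = 0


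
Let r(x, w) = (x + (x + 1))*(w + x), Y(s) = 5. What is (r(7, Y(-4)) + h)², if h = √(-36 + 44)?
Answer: 32408 + 720*√2 ≈ 33426.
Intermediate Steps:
h = 2*√2 (h = √8 = 2*√2 ≈ 2.8284)
r(x, w) = (1 + 2*x)*(w + x) (r(x, w) = (x + (1 + x))*(w + x) = (1 + 2*x)*(w + x))
(r(7, Y(-4)) + h)² = ((5 + 7 + 2*7² + 2*5*7) + 2*√2)² = ((5 + 7 + 2*49 + 70) + 2*√2)² = ((5 + 7 + 98 + 70) + 2*√2)² = (180 + 2*√2)²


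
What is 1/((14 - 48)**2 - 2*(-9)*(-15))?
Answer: 1/886 ≈ 0.0011287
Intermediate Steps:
1/((14 - 48)**2 - 2*(-9)*(-15)) = 1/((-34)**2 + 18*(-15)) = 1/(1156 - 270) = 1/886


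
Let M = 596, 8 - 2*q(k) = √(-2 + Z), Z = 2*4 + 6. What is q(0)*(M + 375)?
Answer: 3884 - 971*√3 ≈ 2202.2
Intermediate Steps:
Z = 14 (Z = 8 + 6 = 14)
q(k) = 4 - √3 (q(k) = 4 - √(-2 + 14)/2 = 4 - √3)
q(0)*(M + 375) = (4 - √3)*(596 + 375) = (4 - √3)*971 = 3884 - 971*√3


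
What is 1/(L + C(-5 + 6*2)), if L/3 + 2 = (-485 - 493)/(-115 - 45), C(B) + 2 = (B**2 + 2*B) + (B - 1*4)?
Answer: 80/6107 ≈ 0.013100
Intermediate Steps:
C(B) = -6 + B**2 + 3*B (C(B) = -2 + ((B**2 + 2*B) + (B - 1*4)) = -2 + ((B**2 + 2*B) + (B - 4)) = -2 + ((B**2 + 2*B) + (-4 + B)) = -2 + (-4 + B**2 + 3*B) = -6 + B**2 + 3*B)
L = 987/80 (L = -6 + 3*((-485 - 493)/(-115 - 45)) = -6 + 3*(-978/(-160)) = -6 + 3*(-978*(-1/160)) = -6 + 3*(489/80) = -6 + 1467/80 = 987/80 ≈ 12.337)
1/(L + C(-5 + 6*2)) = 1/(987/80 + (-6 + (-5 + 6*2)**2 + 3*(-5 + 6*2))) = 1/(987/80 + (-6 + (-5 + 12)**2 + 3*(-5 + 12))) = 1/(987/80 + (-6 + 7**2 + 3*7)) = 1/(987/80 + (-6 + 49 + 21)) = 1/(987/80 + 64) = 1/(6107/80) = 80/6107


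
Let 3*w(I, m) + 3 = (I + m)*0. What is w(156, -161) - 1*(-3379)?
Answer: 3378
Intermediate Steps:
w(I, m) = -1 (w(I, m) = -1 + ((I + m)*0)/3 = -1 + (1/3)*0 = -1 + 0 = -1)
w(156, -161) - 1*(-3379) = -1 - 1*(-3379) = -1 + 3379 = 3378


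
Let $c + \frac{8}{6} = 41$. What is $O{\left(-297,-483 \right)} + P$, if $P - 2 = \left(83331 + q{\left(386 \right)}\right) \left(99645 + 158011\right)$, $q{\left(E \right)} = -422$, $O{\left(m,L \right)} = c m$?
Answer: $21361989525$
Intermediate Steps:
$c = \frac{119}{3}$ ($c = - \frac{4}{3} + 41 = \frac{119}{3} \approx 39.667$)
$O{\left(m,L \right)} = \frac{119 m}{3}$
$P = 21362001306$ ($P = 2 + \left(83331 - 422\right) \left(99645 + 158011\right) = 2 + 82909 \cdot 257656 = 2 + 21362001304 = 21362001306$)
$O{\left(-297,-483 \right)} + P = \frac{119}{3} \left(-297\right) + 21362001306 = -11781 + 21362001306 = 21361989525$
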